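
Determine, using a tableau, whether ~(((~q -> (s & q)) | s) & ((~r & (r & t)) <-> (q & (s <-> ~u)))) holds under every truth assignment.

Assume the negation and expand:
Initial set: {~~(((~q -> (s & q)) | s) & ((~r & (r & t)) <-> (q & (s <-> ~u))))}.
~~(((~q -> (s & q)) | s) & ((~r & (r & t)) <-> (q & (s <-> ~u)))): α-rule — add ((~q -> (s & q)) | s), ((~r & (r & t)) <-> (q & (s <-> ~u))).
((~q -> (s & q)) | s): β-rule — branch into (~q -> (s & q))  //  s.
  branch 1 (add (~q -> (s & q))):
    ((~r & (r & t)) <-> (q & (s <-> ~u))): β-rule — branch into (~r & (r & t)), (q & (s <-> ~u))  //  ~(~r & (r & t)), ~(q & (s <-> ~u)).
      branch 1.1 (add (~r & (r & t)), (q & (s <-> ~u))):
        (~r & (r & t)): α-rule — add ~r, (r & t).
        (q & (s <-> ~u)): α-rule — add q, (s <-> ~u).
        (r & t): α-rule — add r, t.
        × closes — contains both r and ~r.
      branch 1.2 (add ~(~r & (r & t)), ~(q & (s <-> ~u))):
        (~q -> (s & q)): β-rule — branch into ~~q  //  (s & q).
          branch 1.2.1 (add ~~q):
            ~(~r & (r & t)): β-rule — branch into ~~r  //  ~(r & t).
              branch 1.2.1.1 (add ~~r):
                ~(q & (s <-> ~u)): β-rule — branch into ~q  //  ~(s <-> ~u).
                  branch 1.2.1.1.1 (add ~q):
                    × closes — contains both q and ~q.
                  branch 1.2.1.1.2 (add ~(s <-> ~u)):
                    ~(s <-> ~u): β-rule — branch into s, ~~u  //  ~s, ~u.
                      branch 1.2.1.1.2.1 (add s, ~~u):
                        ○ open, literals {q=1, r=1, s=1, u=1}.
                      branch 1.2.1.1.2.2 (add ~s, ~u):
                        ○ open, literals {q=1, r=1, s=0, u=0}.
              branch 1.2.1.2 (add ~(r & t)):
                ~(q & (s <-> ~u)): β-rule — branch into ~q  //  ~(s <-> ~u).
                  branch 1.2.1.2.1 (add ~q):
                    × closes — contains both q and ~q.
                  branch 1.2.1.2.2 (add ~(s <-> ~u)):
                    ~(r & t): β-rule — branch into ~r  //  ~t.
                      branch 1.2.1.2.2.1 (add ~r):
                        ~(s <-> ~u): β-rule — branch into s, ~~u  //  ~s, ~u.
                          branch 1.2.1.2.2.1.1 (add s, ~~u):
                            ○ open, literals {q=1, r=0, s=1, u=1}.
                          branch 1.2.1.2.2.1.2 (add ~s, ~u):
                            ○ open, literals {q=1, r=0, s=0, u=0}.
                      branch 1.2.1.2.2.2 (add ~t):
                        ~(s <-> ~u): β-rule — branch into s, ~~u  //  ~s, ~u.
                          branch 1.2.1.2.2.2.1 (add s, ~~u):
                            ○ open, literals {q=1, s=1, t=0, u=1}.
                          branch 1.2.1.2.2.2.2 (add ~s, ~u):
                            ○ open, literals {q=1, s=0, t=0, u=0}.
          branch 1.2.2 (add (s & q)):
            (s & q): α-rule — add s, q.
            ~(~r & (r & t)): β-rule — branch into ~~r  //  ~(r & t).
              branch 1.2.2.1 (add ~~r):
                ~(q & (s <-> ~u)): β-rule — branch into ~q  //  ~(s <-> ~u).
                  branch 1.2.2.1.1 (add ~q):
                    × closes — contains both q and ~q.
                  branch 1.2.2.1.2 (add ~(s <-> ~u)):
                    ~(s <-> ~u): β-rule — branch into s, ~~u  //  ~s, ~u.
                      branch 1.2.2.1.2.1 (add s, ~~u):
                        ○ open, literals {q=1, r=1, s=1, u=1}.
                      branch 1.2.2.1.2.2 (add ~s, ~u):
                        × closes — contains both s and ~s.
              branch 1.2.2.2 (add ~(r & t)):
                ~(q & (s <-> ~u)): β-rule — branch into ~q  //  ~(s <-> ~u).
                  branch 1.2.2.2.1 (add ~q):
                    × closes — contains both q and ~q.
                  branch 1.2.2.2.2 (add ~(s <-> ~u)):
                    ~(r & t): β-rule — branch into ~r  //  ~t.
                      branch 1.2.2.2.2.1 (add ~r):
                        ~(s <-> ~u): β-rule — branch into s, ~~u  //  ~s, ~u.
                          branch 1.2.2.2.2.1.1 (add s, ~~u):
                            ○ open, literals {q=1, r=0, s=1, u=1}.
                          branch 1.2.2.2.2.1.2 (add ~s, ~u):
                            × closes — contains both s and ~s.
                      branch 1.2.2.2.2.2 (add ~t):
                        ~(s <-> ~u): β-rule — branch into s, ~~u  //  ~s, ~u.
                          branch 1.2.2.2.2.2.1 (add s, ~~u):
                            ○ open, literals {q=1, s=1, t=0, u=1}.
                          branch 1.2.2.2.2.2.2 (add ~s, ~u):
                            × closes — contains both s and ~s.
  branch 2 (add s):
    ((~r & (r & t)) <-> (q & (s <-> ~u))): β-rule — branch into (~r & (r & t)), (q & (s <-> ~u))  //  ~(~r & (r & t)), ~(q & (s <-> ~u)).
      branch 2.1 (add (~r & (r & t)), (q & (s <-> ~u))):
        (~r & (r & t)): α-rule — add ~r, (r & t).
        (q & (s <-> ~u)): α-rule — add q, (s <-> ~u).
        (r & t): α-rule — add r, t.
        × closes — contains both r and ~r.
      branch 2.2 (add ~(~r & (r & t)), ~(q & (s <-> ~u))):
        ~(~r & (r & t)): β-rule — branch into ~~r  //  ~(r & t).
          branch 2.2.1 (add ~~r):
            ~(q & (s <-> ~u)): β-rule — branch into ~q  //  ~(s <-> ~u).
              branch 2.2.1.1 (add ~q):
                ○ open, literals {q=0, r=1, s=1}.
              branch 2.2.1.2 (add ~(s <-> ~u)):
                ~(s <-> ~u): β-rule — branch into s, ~~u  //  ~s, ~u.
                  branch 2.2.1.2.1 (add s, ~~u):
                    ○ open, literals {r=1, s=1, u=1}.
                  branch 2.2.1.2.2 (add ~s, ~u):
                    × closes — contains both s and ~s.
          branch 2.2.2 (add ~(r & t)):
            ~(q & (s <-> ~u)): β-rule — branch into ~q  //  ~(s <-> ~u).
              branch 2.2.2.1 (add ~q):
                ~(r & t): β-rule — branch into ~r  //  ~t.
                  branch 2.2.2.1.1 (add ~r):
                    ○ open, literals {q=0, r=0, s=1}.
                  branch 2.2.2.1.2 (add ~t):
                    ○ open, literals {q=0, s=1, t=0}.
              branch 2.2.2.2 (add ~(s <-> ~u)):
                ~(r & t): β-rule — branch into ~r  //  ~t.
                  branch 2.2.2.2.1 (add ~r):
                    ~(s <-> ~u): β-rule — branch into s, ~~u  //  ~s, ~u.
                      branch 2.2.2.2.1.1 (add s, ~~u):
                        ○ open, literals {r=0, s=1, u=1}.
                      branch 2.2.2.2.1.2 (add ~s, ~u):
                        × closes — contains both s and ~s.
                  branch 2.2.2.2.2 (add ~t):
                    ~(s <-> ~u): β-rule — branch into s, ~~u  //  ~s, ~u.
                      branch 2.2.2.2.2.1 (add s, ~~u):
                        ○ open, literals {s=1, t=0, u=1}.
                      branch 2.2.2.2.2.2 (add ~s, ~u):
                        × closes — contains both s and ~s.
12 branches closed, 15 open.
An open branch gives a countermodel: q=1, r=1, s=1, u=1 (unmentioned atoms arbitrary); under it the original formula is false.

Not valid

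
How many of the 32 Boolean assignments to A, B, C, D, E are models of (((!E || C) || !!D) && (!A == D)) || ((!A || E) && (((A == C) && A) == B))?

21

Initial set: {T ((((!E || C) || !!D) && (!A == D)) || ((!A || E) && (((A == C) && A) == B)))}.
T ((((!E || C) || !!D) && (!A == D)) || ((!A || E) && (((A == C) && A) == B))): β-rule — branch into T (((!E || C) || !!D) && (!A == D))  //  T ((!A || E) && (((A == C) && A) == B)).
  branch 1 (add T (((!E || C) || !!D) && (!A == D))):
    T (((!E || C) || !!D) && (!A == D)): α-rule — add T ((!E || C) || !!D), T (!A == D).
    T ((!E || C) || !!D): β-rule — branch into T (!E || C)  //  T !!D.
      branch 1.1 (add T (!E || C)):
        T (!A == D): β-rule — branch into T !A, T D  //  F !A, F D.
          branch 1.1.1 (add T !A, T D):
            T (!E || C): β-rule — branch into T !E  //  T C.
              branch 1.1.1.1 (add T !E):
                ○ open, literals {A=0, D=1, E=0}.
              branch 1.1.1.2 (add T C):
                ○ open, literals {A=0, C=1, D=1}.
          branch 1.1.2 (add F !A, F D):
            T (!E || C): β-rule — branch into T !E  //  T C.
              branch 1.1.2.1 (add T !E):
                ○ open, literals {A=1, D=0, E=0}.
              branch 1.1.2.2 (add T C):
                ○ open, literals {A=1, C=1, D=0}.
      branch 1.2 (add T !!D):
        T !!D: drop double negation, giving T D.
        T (!A == D): β-rule — branch into T !A, T D  //  F !A, F D.
          branch 1.2.1 (add T !A, T D):
            ○ open, literals {A=0, D=1}.
          branch 1.2.2 (add F !A, F D):
            × closes — contains both D and !D.
  branch 2 (add T ((!A || E) && (((A == C) && A) == B))):
    T ((!A || E) && (((A == C) && A) == B)): α-rule — add T (!A || E), T (((A == C) && A) == B).
    T (!A || E): β-rule — branch into T !A  //  T E.
      branch 2.1 (add T !A):
        T (((A == C) && A) == B): β-rule — branch into T ((A == C) && A), T B  //  F ((A == C) && A), F B.
          branch 2.1.1 (add T ((A == C) && A), T B):
            T ((A == C) && A): α-rule — add T (A == C), T A.
            × closes — contains both A and !A.
          branch 2.1.2 (add F ((A == C) && A), F B):
            F ((A == C) && A): β-rule — branch into F (A == C)  //  F A.
              branch 2.1.2.1 (add F (A == C)):
                F (A == C): β-rule — branch into T A, F C  //  F A, T C.
                  branch 2.1.2.1.1 (add T A, F C):
                    × closes — contains both A and !A.
                  branch 2.1.2.1.2 (add F A, T C):
                    ○ open, literals {A=0, B=0, C=1}.
              branch 2.1.2.2 (add F A):
                ○ open, literals {A=0, B=0}.
      branch 2.2 (add T E):
        T (((A == C) && A) == B): β-rule — branch into T ((A == C) && A), T B  //  F ((A == C) && A), F B.
          branch 2.2.1 (add T ((A == C) && A), T B):
            T ((A == C) && A): α-rule — add T (A == C), T A.
            T (A == C): β-rule — branch into T A, T C  //  F A, F C.
              branch 2.2.1.1 (add T A, T C):
                ○ open, literals {A=1, B=1, C=1, E=1}.
              branch 2.2.1.2 (add F A, F C):
                × closes — contains both A and !A.
          branch 2.2.2 (add F ((A == C) && A), F B):
            F ((A == C) && A): β-rule — branch into F (A == C)  //  F A.
              branch 2.2.2.1 (add F (A == C)):
                F (A == C): β-rule — branch into T A, F C  //  F A, T C.
                  branch 2.2.2.1.1 (add T A, F C):
                    ○ open, literals {A=1, B=0, C=0, E=1}.
                  branch 2.2.2.1.2 (add F A, T C):
                    ○ open, literals {A=0, B=0, C=1, E=1}.
              branch 2.2.2.2 (add F A):
                ○ open, literals {A=0, B=0, E=1}.
4 branches closed, 11 open.
Each open branch fixes some atoms; the unmentioned ones are free. Counting distinct full assignments: branch {A=0, D=1, E=0} (B, C) contributes 4 new; branch {A=0, C=1, D=1} (B, E) contributes 2 new; branch {A=1, D=0, E=0} (B, C) contributes 4 new; branch {A=1, C=1, D=0} (B, E) contributes 2 new; branch {A=0, D=1} (B, C, E) contributes 2 new; branch {A=0, B=0, C=1} (D, E) contributes 2 new; branch {A=0, B=0} (C, D, E) contributes 2 new; branch {A=1, B=1, C=1, E=1} (D) contributes 1 new; branch {A=1, B=0, C=0, E=1} (D) contributes 2 new; branch {A=0, B=0, C=1, E=1} (D) contributes 0 new; branch {A=0, B=0, E=1} (C, D) contributes 0 new. Total: 21.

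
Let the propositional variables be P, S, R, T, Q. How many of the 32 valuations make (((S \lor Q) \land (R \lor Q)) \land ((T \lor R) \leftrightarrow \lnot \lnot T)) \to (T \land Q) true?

26

Initial set: {((((S \lor Q) \land (R \lor Q)) \land ((T \lor R) \leftrightarrow \lnot \lnot T)) \to (T \land Q))}.
((((S \lor Q) \land (R \lor Q)) \land ((T \lor R) \leftrightarrow \lnot \lnot T)) \to (T \land Q)): β-rule — branch into \lnot (((S \lor Q) \land (R \lor Q)) \land ((T \lor R) \leftrightarrow \lnot \lnot T))  //  (T \land Q).
  branch 1 (add \lnot (((S \lor Q) \land (R \lor Q)) \land ((T \lor R) \leftrightarrow \lnot \lnot T))):
    \lnot (((S \lor Q) \land (R \lor Q)) \land ((T \lor R) \leftrightarrow \lnot \lnot T)): β-rule — branch into \lnot ((S \lor Q) \land (R \lor Q))  //  \lnot ((T \lor R) \leftrightarrow \lnot \lnot T).
      branch 1.1 (add \lnot ((S \lor Q) \land (R \lor Q))):
        \lnot ((S \lor Q) \land (R \lor Q)): β-rule — branch into \lnot (S \lor Q)  //  \lnot (R \lor Q).
          branch 1.1.1 (add \lnot (S \lor Q)):
            \lnot (S \lor Q): α-rule — add \lnot S, \lnot Q.
            ○ open, literals {Q=0, S=0}.
          branch 1.1.2 (add \lnot (R \lor Q)):
            \lnot (R \lor Q): α-rule — add \lnot R, \lnot Q.
            ○ open, literals {Q=0, R=0}.
      branch 1.2 (add \lnot ((T \lor R) \leftrightarrow \lnot \lnot T)):
        \lnot ((T \lor R) \leftrightarrow \lnot \lnot T): β-rule — branch into (T \lor R), \lnot \lnot \lnot T  //  \lnot (T \lor R), \lnot \lnot T.
          branch 1.2.1 (add (T \lor R), \lnot \lnot \lnot T):
            \lnot \lnot \lnot T: drop double negation, giving \lnot T.
            (T \lor R): β-rule — branch into T  //  R.
              branch 1.2.1.1 (add T):
                × closes — contains both T and \lnot T.
              branch 1.2.1.2 (add R):
                ○ open, literals {R=1, T=0}.
          branch 1.2.2 (add \lnot (T \lor R), \lnot \lnot T):
            \lnot (T \lor R): α-rule — add \lnot T, \lnot R.
            \lnot \lnot T: drop double negation, giving T.
            × closes — contains both T and \lnot T.
  branch 2 (add (T \land Q)):
    (T \land Q): α-rule — add T, Q.
    ○ open, literals {Q=1, T=1}.
2 branches closed, 4 open.
Each open branch fixes some atoms; the unmentioned ones are free. Counting distinct full assignments: branch {Q=0, S=0} (P, R, T) contributes 8 new; branch {Q=0, R=0} (P, S, T) contributes 4 new; branch {R=1, T=0} (P, S, Q) contributes 6 new; branch {Q=1, T=1} (P, S, R) contributes 8 new. Total: 26.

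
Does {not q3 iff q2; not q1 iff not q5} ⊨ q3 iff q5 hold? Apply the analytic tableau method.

Initial set: {(not q3 iff q2); (not q1 iff not q5); not (q3 iff q5)}.
(not q3 iff q2): β-rule — branch into not q3, q2  //  not not q3, not q2.
  branch 1 (add not q3, q2):
    (not q1 iff not q5): β-rule — branch into not q1, not q5  //  not not q1, not not q5.
      branch 1.1 (add not q1, not q5):
        not (q3 iff q5): β-rule — branch into q3, not q5  //  not q3, q5.
          branch 1.1.1 (add q3, not q5):
            × closes — contains both q3 and not q3.
          branch 1.1.2 (add not q3, q5):
            × closes — contains both q5 and not q5.
      branch 1.2 (add not not q1, not not q5):
        not (q3 iff q5): β-rule — branch into q3, not q5  //  not q3, q5.
          branch 1.2.1 (add q3, not q5):
            × closes — contains both q3 and not q3.
          branch 1.2.2 (add not q3, q5):
            ○ open, literals {q1=1, q2=1, q3=0, q5=1}.
  branch 2 (add not not q3, not q2):
    (not q1 iff not q5): β-rule — branch into not q1, not q5  //  not not q1, not not q5.
      branch 2.1 (add not q1, not q5):
        not (q3 iff q5): β-rule — branch into q3, not q5  //  not q3, q5.
          branch 2.1.1 (add q3, not q5):
            ○ open, literals {q1=0, q2=0, q3=1, q5=0}.
          branch 2.1.2 (add not q3, q5):
            × closes — contains both q3 and not q3.
      branch 2.2 (add not not q1, not not q5):
        not (q3 iff q5): β-rule — branch into q3, not q5  //  not q3, q5.
          branch 2.2.1 (add q3, not q5):
            × closes — contains both q5 and not q5.
          branch 2.2.2 (add not q3, q5):
            × closes — contains both q3 and not q3.
6 branches closed, 2 open.
An open branch gives a countermodel: q1=1, q2=1, q3=0, q5=1 (unmentioned atoms arbitrary); the premises hold there but the conclusion fails.

No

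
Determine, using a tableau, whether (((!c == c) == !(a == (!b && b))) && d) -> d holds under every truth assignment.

Assume the negation and expand:
Initial set: {!((((!c == c) == !(a == (!b && b))) && d) -> d)}.
!((((!c == c) == !(a == (!b && b))) && d) -> d): α-rule — add (((!c == c) == !(a == (!b && b))) && d), !d.
(((!c == c) == !(a == (!b && b))) && d): α-rule — add ((!c == c) == !(a == (!b && b))), d.
× closes — contains both d and !d.
All 1 branch closes.
Every branch closed, so the negation is unsatisfiable and the formula is valid.

Valid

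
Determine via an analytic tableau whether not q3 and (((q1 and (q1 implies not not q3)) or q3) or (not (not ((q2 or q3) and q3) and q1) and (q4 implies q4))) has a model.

Initial set: {T (not q3 and (((q1 and (q1 implies not not q3)) or q3) or (not (not ((q2 or q3) and q3) and q1) and (q4 implies q4))))}.
T (not q3 and (((q1 and (q1 implies not not q3)) or q3) or (not (not ((q2 or q3) and q3) and q1) and (q4 implies q4)))): α-rule — add T not q3, T (((q1 and (q1 implies not not q3)) or q3) or (not (not ((q2 or q3) and q3) and q1) and (q4 implies q4))).
T (((q1 and (q1 implies not not q3)) or q3) or (not (not ((q2 or q3) and q3) and q1) and (q4 implies q4))): β-rule — branch into T ((q1 and (q1 implies not not q3)) or q3)  //  T (not (not ((q2 or q3) and q3) and q1) and (q4 implies q4)).
  branch 1 (add T ((q1 and (q1 implies not not q3)) or q3)):
    T ((q1 and (q1 implies not not q3)) or q3): β-rule — branch into T (q1 and (q1 implies not not q3))  //  T q3.
      branch 1.1 (add T (q1 and (q1 implies not not q3))):
        T (q1 and (q1 implies not not q3)): α-rule — add T q1, T (q1 implies not not q3).
        T (q1 implies not not q3): β-rule — branch into F q1  //  T not not q3.
          branch 1.1.1 (add F q1):
            × closes — contains both q1 and not q1.
          branch 1.1.2 (add T not not q3):
            T not not q3: drop double negation, giving T q3.
            × closes — contains both q3 and not q3.
      branch 1.2 (add T q3):
        × closes — contains both q3 and not q3.
  branch 2 (add T (not (not ((q2 or q3) and q3) and q1) and (q4 implies q4))):
    T (not (not ((q2 or q3) and q3) and q1) and (q4 implies q4)): α-rule — add T not (not ((q2 or q3) and q3) and q1), T (q4 implies q4).
    T not (not ((q2 or q3) and q3) and q1): β-rule — branch into F not ((q2 or q3) and q3)  //  F q1.
      branch 2.1 (add F not ((q2 or q3) and q3)):
        F not ((q2 or q3) and q3): α-rule — add T (q2 or q3), T q3.
        × closes — contains both q3 and not q3.
      branch 2.2 (add F q1):
        T (q4 implies q4): β-rule — branch into F q4  //  T q4.
          branch 2.2.1 (add F q4):
            ○ open, literals {q1=0, q3=0, q4=0}.
          branch 2.2.2 (add T q4):
            ○ open, literals {q1=0, q3=0, q4=1}.
4 branches closed, 2 open.
An open branch gives a satisfying assignment: q1=0, q3=0, q4=0.

Satisfiable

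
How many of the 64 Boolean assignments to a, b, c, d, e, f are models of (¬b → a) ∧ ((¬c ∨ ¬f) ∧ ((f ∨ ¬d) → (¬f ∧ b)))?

Initial set: {((¬b → a) ∧ ((¬c ∨ ¬f) ∧ ((f ∨ ¬d) → (¬f ∧ b))))}.
((¬b → a) ∧ ((¬c ∨ ¬f) ∧ ((f ∨ ¬d) → (¬f ∧ b)))): α-rule — add (¬b → a), ((¬c ∨ ¬f) ∧ ((f ∨ ¬d) → (¬f ∧ b))).
((¬c ∨ ¬f) ∧ ((f ∨ ¬d) → (¬f ∧ b))): α-rule — add (¬c ∨ ¬f), ((f ∨ ¬d) → (¬f ∧ b)).
(¬b → a): β-rule — branch into ¬¬b  //  a.
  branch 1 (add ¬¬b):
    (¬c ∨ ¬f): β-rule — branch into ¬c  //  ¬f.
      branch 1.1 (add ¬c):
        ((f ∨ ¬d) → (¬f ∧ b)): β-rule — branch into ¬(f ∨ ¬d)  //  (¬f ∧ b).
          branch 1.1.1 (add ¬(f ∨ ¬d)):
            ¬(f ∨ ¬d): α-rule — add ¬f, ¬¬d.
            ○ open, literals {b=true, c=false, d=true, f=false}.
          branch 1.1.2 (add (¬f ∧ b)):
            (¬f ∧ b): α-rule — add ¬f, b.
            ○ open, literals {b=true, c=false, f=false}.
      branch 1.2 (add ¬f):
        ((f ∨ ¬d) → (¬f ∧ b)): β-rule — branch into ¬(f ∨ ¬d)  //  (¬f ∧ b).
          branch 1.2.1 (add ¬(f ∨ ¬d)):
            ¬(f ∨ ¬d): α-rule — add ¬f, ¬¬d.
            ○ open, literals {b=true, d=true, f=false}.
          branch 1.2.2 (add (¬f ∧ b)):
            (¬f ∧ b): α-rule — add ¬f, b.
            ○ open, literals {b=true, f=false}.
  branch 2 (add a):
    (¬c ∨ ¬f): β-rule — branch into ¬c  //  ¬f.
      branch 2.1 (add ¬c):
        ((f ∨ ¬d) → (¬f ∧ b)): β-rule — branch into ¬(f ∨ ¬d)  //  (¬f ∧ b).
          branch 2.1.1 (add ¬(f ∨ ¬d)):
            ¬(f ∨ ¬d): α-rule — add ¬f, ¬¬d.
            ○ open, literals {a=true, c=false, d=true, f=false}.
          branch 2.1.2 (add (¬f ∧ b)):
            (¬f ∧ b): α-rule — add ¬f, b.
            ○ open, literals {a=true, b=true, c=false, f=false}.
      branch 2.2 (add ¬f):
        ((f ∨ ¬d) → (¬f ∧ b)): β-rule — branch into ¬(f ∨ ¬d)  //  (¬f ∧ b).
          branch 2.2.1 (add ¬(f ∨ ¬d)):
            ¬(f ∨ ¬d): α-rule — add ¬f, ¬¬d.
            ○ open, literals {a=true, d=true, f=false}.
          branch 2.2.2 (add (¬f ∧ b)):
            (¬f ∧ b): α-rule — add ¬f, b.
            ○ open, literals {a=true, b=true, f=false}.
0 branches closed, 8 open.
Each open branch fixes some atoms; the unmentioned ones are free. Counting distinct full assignments: branch {b=true, c=false, d=true, f=false} (a, e) contributes 4 new; branch {b=true, c=false, f=false} (a, d, e) contributes 4 new; branch {b=true, d=true, f=false} (a, c, e) contributes 4 new; branch {b=true, f=false} (a, c, d, e) contributes 4 new; branch {a=true, c=false, d=true, f=false} (b, e) contributes 2 new; branch {a=true, b=true, c=false, f=false} (d, e) contributes 0 new; branch {a=true, d=true, f=false} (b, c, e) contributes 2 new; branch {a=true, b=true, f=false} (c, d, e) contributes 0 new. Total: 20.

20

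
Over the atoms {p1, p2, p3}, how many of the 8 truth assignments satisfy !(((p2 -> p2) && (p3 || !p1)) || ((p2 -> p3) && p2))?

2

Initial set: {!(((p2 -> p2) && (p3 || !p1)) || ((p2 -> p3) && p2))}.
!(((p2 -> p2) && (p3 || !p1)) || ((p2 -> p3) && p2)): α-rule — add !((p2 -> p2) && (p3 || !p1)), !((p2 -> p3) && p2).
!((p2 -> p2) && (p3 || !p1)): β-rule — branch into !(p2 -> p2)  //  !(p3 || !p1).
  branch 1 (add !(p2 -> p2)):
    !(p2 -> p2): α-rule — add p2, !p2.
    × closes — contains both p2 and !p2.
  branch 2 (add !(p3 || !p1)):
    !(p3 || !p1): α-rule — add !p3, !!p1.
    !((p2 -> p3) && p2): β-rule — branch into !(p2 -> p3)  //  !p2.
      branch 2.1 (add !(p2 -> p3)):
        !(p2 -> p3): α-rule — add p2, !p3.
        ○ open, literals {p1=true, p2=true, p3=false}.
      branch 2.2 (add !p2):
        ○ open, literals {p1=true, p2=false, p3=false}.
1 branch closed, 2 open.
Each open branch fixes some atoms; the unmentioned ones are free. Counting distinct full assignments: branch {p1=true, p2=true, p3=false} (none free) contributes 1 new; branch {p1=true, p2=false, p3=false} (none free) contributes 1 new. Total: 2.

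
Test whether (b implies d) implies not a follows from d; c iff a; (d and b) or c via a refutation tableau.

No

Initial set: {d; (c iff a); ((d and b) or c); not ((b implies d) implies not a)}.
not ((b implies d) implies not a): α-rule — add (b implies d), not not a.
(c iff a): β-rule — branch into c, a  //  not c, not a.
  branch 1 (add c, a):
    ((d and b) or c): β-rule — branch into (d and b)  //  c.
      branch 1.1 (add (d and b)):
        (d and b): α-rule — add d, b.
        (b implies d): β-rule — branch into not b  //  d.
          branch 1.1.1 (add not b):
            × closes — contains both b and not b.
          branch 1.1.2 (add d):
            ○ open, literals {a=1, b=1, c=1, d=1}.
      branch 1.2 (add c):
        (b implies d): β-rule — branch into not b  //  d.
          branch 1.2.1 (add not b):
            ○ open, literals {a=1, b=0, c=1, d=1}.
          branch 1.2.2 (add d):
            ○ open, literals {a=1, c=1, d=1}.
  branch 2 (add not c, not a):
    × closes — contains both a and not a.
2 branches closed, 3 open.
An open branch gives a countermodel: a=1, b=1, c=1, d=1 (unmentioned atoms arbitrary); the premises hold there but the conclusion fails.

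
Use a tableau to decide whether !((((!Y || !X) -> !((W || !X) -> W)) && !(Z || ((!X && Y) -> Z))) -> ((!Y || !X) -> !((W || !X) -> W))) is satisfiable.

Initial set: {T !((((!Y || !X) -> !((W || !X) -> W)) && !(Z || ((!X && Y) -> Z))) -> ((!Y || !X) -> !((W || !X) -> W)))}.
T !((((!Y || !X) -> !((W || !X) -> W)) && !(Z || ((!X && Y) -> Z))) -> ((!Y || !X) -> !((W || !X) -> W))): α-rule — add T (((!Y || !X) -> !((W || !X) -> W)) && !(Z || ((!X && Y) -> Z))), F ((!Y || !X) -> !((W || !X) -> W)).
T (((!Y || !X) -> !((W || !X) -> W)) && !(Z || ((!X && Y) -> Z))): α-rule — add T ((!Y || !X) -> !((W || !X) -> W)), T !(Z || ((!X && Y) -> Z)).
F ((!Y || !X) -> !((W || !X) -> W)): α-rule — add T (!Y || !X), F !((W || !X) -> W).
T !(Z || ((!X && Y) -> Z)): α-rule — add F Z, F ((!X && Y) -> Z).
F ((!X && Y) -> Z): α-rule — add T (!X && Y), F Z.
T (!X && Y): α-rule — add T !X, T Y.
T ((!Y || !X) -> !((W || !X) -> W)): β-rule — branch into F (!Y || !X)  //  T !((W || !X) -> W).
  branch 1 (add F (!Y || !X)):
    F (!Y || !X): α-rule — add F !Y, F !X.
    × closes — contains both X and !X.
  branch 2 (add T !((W || !X) -> W)):
    T !((W || !X) -> W): α-rule — add T (W || !X), F W.
    T (!Y || !X): β-rule — branch into T !Y  //  T !X.
      branch 2.1 (add T !Y):
        × closes — contains both Y and !Y.
      branch 2.2 (add T !X):
        F !((W || !X) -> W): β-rule — branch into F (W || !X)  //  T W.
          branch 2.2.1 (add F (W || !X)):
            F (W || !X): α-rule — add F W, F !X.
            × closes — contains both X and !X.
          branch 2.2.2 (add T W):
            × closes — contains both W and !W.
All 4 branches close.
Every branch closed; the formula is unsatisfiable.

Unsatisfiable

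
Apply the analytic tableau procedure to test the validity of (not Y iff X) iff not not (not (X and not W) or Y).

Assume the negation and expand:
Initial set: {not ((not Y iff X) iff not not (not (X and not W) or Y))}.
not ((not Y iff X) iff not not (not (X and not W) or Y)): β-rule — branch into (not Y iff X), not not not (not (X and not W) or Y)  //  not (not Y iff X), not not (not (X and not W) or Y).
  branch 1 (add (not Y iff X), not not not (not (X and not W) or Y)):
    not not not (not (X and not W) or Y): drop double negation, giving not (not (X and not W) or Y).
    not (not (X and not W) or Y): α-rule — add not not (X and not W), not Y.
    not not (X and not W): α-rule — add X, not W.
    (not Y iff X): β-rule — branch into not Y, X  //  not not Y, not X.
      branch 1.1 (add not Y, X):
        ○ open, literals {W=false, X=true, Y=false}.
      branch 1.2 (add not not Y, not X):
        × closes — contains both Y and not Y.
  branch 2 (add not (not Y iff X), not not (not (X and not W) or Y)):
    not not (not (X and not W) or Y): drop double negation, giving (not (X and not W) or Y).
    not (not Y iff X): β-rule — branch into not Y, not X  //  not not Y, X.
      branch 2.1 (add not Y, not X):
        (not (X and not W) or Y): β-rule — branch into not (X and not W)  //  Y.
          branch 2.1.1 (add not (X and not W)):
            not (X and not W): β-rule — branch into not X  //  not not W.
              branch 2.1.1.1 (add not X):
                ○ open, literals {X=false, Y=false}.
              branch 2.1.1.2 (add not not W):
                ○ open, literals {W=true, X=false, Y=false}.
          branch 2.1.2 (add Y):
            × closes — contains both Y and not Y.
      branch 2.2 (add not not Y, X):
        (not (X and not W) or Y): β-rule — branch into not (X and not W)  //  Y.
          branch 2.2.1 (add not (X and not W)):
            not (X and not W): β-rule — branch into not X  //  not not W.
              branch 2.2.1.1 (add not X):
                × closes — contains both X and not X.
              branch 2.2.1.2 (add not not W):
                ○ open, literals {W=true, X=true, Y=true}.
          branch 2.2.2 (add Y):
            ○ open, literals {X=true, Y=true}.
3 branches closed, 5 open.
An open branch gives a countermodel: W=false, X=true, Y=false (unmentioned atoms arbitrary); under it the original formula is false.

Not valid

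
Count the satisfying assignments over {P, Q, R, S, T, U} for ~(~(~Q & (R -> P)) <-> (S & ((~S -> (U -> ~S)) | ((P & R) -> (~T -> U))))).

32

Initial set: {~(~(~Q & (R -> P)) <-> (S & ((~S -> (U -> ~S)) | ((P & R) -> (~T -> U)))))}.
~(~(~Q & (R -> P)) <-> (S & ((~S -> (U -> ~S)) | ((P & R) -> (~T -> U))))): β-rule — branch into ~(~Q & (R -> P)), ~(S & ((~S -> (U -> ~S)) | ((P & R) -> (~T -> U))))  //  ~~(~Q & (R -> P)), (S & ((~S -> (U -> ~S)) | ((P & R) -> (~T -> U)))).
  branch 1 (add ~(~Q & (R -> P)), ~(S & ((~S -> (U -> ~S)) | ((P & R) -> (~T -> U))))):
    ~(~Q & (R -> P)): β-rule — branch into ~~Q  //  ~(R -> P).
      branch 1.1 (add ~~Q):
        ~(S & ((~S -> (U -> ~S)) | ((P & R) -> (~T -> U)))): β-rule — branch into ~S  //  ~((~S -> (U -> ~S)) | ((P & R) -> (~T -> U))).
          branch 1.1.1 (add ~S):
            ○ open, literals {Q=T, S=F}.
          branch 1.1.2 (add ~((~S -> (U -> ~S)) | ((P & R) -> (~T -> U)))):
            ~((~S -> (U -> ~S)) | ((P & R) -> (~T -> U))): α-rule — add ~(~S -> (U -> ~S)), ~((P & R) -> (~T -> U)).
            ~(~S -> (U -> ~S)): α-rule — add ~S, ~(U -> ~S).
            ~((P & R) -> (~T -> U)): α-rule — add (P & R), ~(~T -> U).
            ~(U -> ~S): α-rule — add U, ~~S.
            × closes — contains both S and ~S.
      branch 1.2 (add ~(R -> P)):
        ~(R -> P): α-rule — add R, ~P.
        ~(S & ((~S -> (U -> ~S)) | ((P & R) -> (~T -> U)))): β-rule — branch into ~S  //  ~((~S -> (U -> ~S)) | ((P & R) -> (~T -> U))).
          branch 1.2.1 (add ~S):
            ○ open, literals {P=F, R=T, S=F}.
          branch 1.2.2 (add ~((~S -> (U -> ~S)) | ((P & R) -> (~T -> U)))):
            ~((~S -> (U -> ~S)) | ((P & R) -> (~T -> U))): α-rule — add ~(~S -> (U -> ~S)), ~((P & R) -> (~T -> U)).
            ~(~S -> (U -> ~S)): α-rule — add ~S, ~(U -> ~S).
            ~((P & R) -> (~T -> U)): α-rule — add (P & R), ~(~T -> U).
            ~(U -> ~S): α-rule — add U, ~~S.
            × closes — contains both S and ~S.
  branch 2 (add ~~(~Q & (R -> P)), (S & ((~S -> (U -> ~S)) | ((P & R) -> (~T -> U))))):
    ~~(~Q & (R -> P)): α-rule — add ~Q, (R -> P).
    (S & ((~S -> (U -> ~S)) | ((P & R) -> (~T -> U)))): α-rule — add S, ((~S -> (U -> ~S)) | ((P & R) -> (~T -> U))).
    (R -> P): β-rule — branch into ~R  //  P.
      branch 2.1 (add ~R):
        ((~S -> (U -> ~S)) | ((P & R) -> (~T -> U))): β-rule — branch into (~S -> (U -> ~S))  //  ((P & R) -> (~T -> U)).
          branch 2.1.1 (add (~S -> (U -> ~S))):
            (~S -> (U -> ~S)): β-rule — branch into ~~S  //  (U -> ~S).
              branch 2.1.1.1 (add ~~S):
                ○ open, literals {Q=F, R=F, S=T}.
              branch 2.1.1.2 (add (U -> ~S)):
                (U -> ~S): β-rule — branch into ~U  //  ~S.
                  branch 2.1.1.2.1 (add ~U):
                    ○ open, literals {Q=F, R=F, S=T, U=F}.
                  branch 2.1.1.2.2 (add ~S):
                    × closes — contains both S and ~S.
          branch 2.1.2 (add ((P & R) -> (~T -> U))):
            ((P & R) -> (~T -> U)): β-rule — branch into ~(P & R)  //  (~T -> U).
              branch 2.1.2.1 (add ~(P & R)):
                ~(P & R): β-rule — branch into ~P  //  ~R.
                  branch 2.1.2.1.1 (add ~P):
                    ○ open, literals {P=F, Q=F, R=F, S=T}.
                  branch 2.1.2.1.2 (add ~R):
                    ○ open, literals {Q=F, R=F, S=T}.
              branch 2.1.2.2 (add (~T -> U)):
                (~T -> U): β-rule — branch into ~~T  //  U.
                  branch 2.1.2.2.1 (add ~~T):
                    ○ open, literals {Q=F, R=F, S=T, T=T}.
                  branch 2.1.2.2.2 (add U):
                    ○ open, literals {Q=F, R=F, S=T, U=T}.
      branch 2.2 (add P):
        ((~S -> (U -> ~S)) | ((P & R) -> (~T -> U))): β-rule — branch into (~S -> (U -> ~S))  //  ((P & R) -> (~T -> U)).
          branch 2.2.1 (add (~S -> (U -> ~S))):
            (~S -> (U -> ~S)): β-rule — branch into ~~S  //  (U -> ~S).
              branch 2.2.1.1 (add ~~S):
                ○ open, literals {P=T, Q=F, S=T}.
              branch 2.2.1.2 (add (U -> ~S)):
                (U -> ~S): β-rule — branch into ~U  //  ~S.
                  branch 2.2.1.2.1 (add ~U):
                    ○ open, literals {P=T, Q=F, S=T, U=F}.
                  branch 2.2.1.2.2 (add ~S):
                    × closes — contains both S and ~S.
          branch 2.2.2 (add ((P & R) -> (~T -> U))):
            ((P & R) -> (~T -> U)): β-rule — branch into ~(P & R)  //  (~T -> U).
              branch 2.2.2.1 (add ~(P & R)):
                ~(P & R): β-rule — branch into ~P  //  ~R.
                  branch 2.2.2.1.1 (add ~P):
                    × closes — contains both P and ~P.
                  branch 2.2.2.1.2 (add ~R):
                    ○ open, literals {P=T, Q=F, R=F, S=T}.
              branch 2.2.2.2 (add (~T -> U)):
                (~T -> U): β-rule — branch into ~~T  //  U.
                  branch 2.2.2.2.1 (add ~~T):
                    ○ open, literals {P=T, Q=F, S=T, T=T}.
                  branch 2.2.2.2.2 (add U):
                    ○ open, literals {P=T, Q=F, S=T, U=T}.
5 branches closed, 13 open.
Each open branch fixes some atoms; the unmentioned ones are free. Counting distinct full assignments: branch {Q=T, S=F} (P, R, T, U) contributes 16 new; branch {P=F, R=T, S=F} (Q, T, U) contributes 4 new; branch {Q=F, R=F, S=T} (P, T, U) contributes 8 new; branch {Q=F, R=F, S=T, U=F} (P, T) contributes 0 new; branch {P=F, Q=F, R=F, S=T} (T, U) contributes 0 new; branch {Q=F, R=F, S=T} (P, T, U) contributes 0 new; branch {Q=F, R=F, S=T, T=T} (P, U) contributes 0 new; branch {Q=F, R=F, S=T, U=T} (P, T) contributes 0 new; branch {P=T, Q=F, S=T} (R, T, U) contributes 4 new; branch {P=T, Q=F, S=T, U=F} (R, T) contributes 0 new; branch {P=T, Q=F, R=F, S=T} (T, U) contributes 0 new; branch {P=T, Q=F, S=T, T=T} (R, U) contributes 0 new; branch {P=T, Q=F, S=T, U=T} (R, T) contributes 0 new. Total: 32.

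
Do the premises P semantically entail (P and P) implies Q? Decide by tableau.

No

Initial set: {P; not ((P and P) implies Q)}.
not ((P and P) implies Q): α-rule — add (P and P), not Q.
(P and P): α-rule — add P, P.
○ open, literals {P=T, Q=F}.
0 branches closed, 1 open.
An open branch gives a countermodel: P=T, Q=F (unmentioned atoms arbitrary); the premises hold there but the conclusion fails.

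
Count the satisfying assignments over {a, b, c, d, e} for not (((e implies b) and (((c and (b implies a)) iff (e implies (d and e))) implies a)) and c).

Initial set: {not (((e implies b) and (((c and (b implies a)) iff (e implies (d and e))) implies a)) and c)}.
not (((e implies b) and (((c and (b implies a)) iff (e implies (d and e))) implies a)) and c): β-rule — branch into not ((e implies b) and (((c and (b implies a)) iff (e implies (d and e))) implies a))  //  not c.
  branch 1 (add not ((e implies b) and (((c and (b implies a)) iff (e implies (d and e))) implies a))):
    not ((e implies b) and (((c and (b implies a)) iff (e implies (d and e))) implies a)): β-rule — branch into not (e implies b)  //  not (((c and (b implies a)) iff (e implies (d and e))) implies a).
      branch 1.1 (add not (e implies b)):
        not (e implies b): α-rule — add e, not b.
        ○ open, literals {b=false, e=true}.
      branch 1.2 (add not (((c and (b implies a)) iff (e implies (d and e))) implies a)):
        not (((c and (b implies a)) iff (e implies (d and e))) implies a): α-rule — add ((c and (b implies a)) iff (e implies (d and e))), not a.
        ((c and (b implies a)) iff (e implies (d and e))): β-rule — branch into (c and (b implies a)), (e implies (d and e))  //  not (c and (b implies a)), not (e implies (d and e)).
          branch 1.2.1 (add (c and (b implies a)), (e implies (d and e))):
            (c and (b implies a)): α-rule — add c, (b implies a).
            (e implies (d and e)): β-rule — branch into not e  //  (d and e).
              branch 1.2.1.1 (add not e):
                (b implies a): β-rule — branch into not b  //  a.
                  branch 1.2.1.1.1 (add not b):
                    ○ open, literals {a=false, b=false, c=true, e=false}.
                  branch 1.2.1.1.2 (add a):
                    × closes — contains both a and not a.
              branch 1.2.1.2 (add (d and e)):
                (d and e): α-rule — add d, e.
                (b implies a): β-rule — branch into not b  //  a.
                  branch 1.2.1.2.1 (add not b):
                    ○ open, literals {a=false, b=false, c=true, d=true, e=true}.
                  branch 1.2.1.2.2 (add a):
                    × closes — contains both a and not a.
          branch 1.2.2 (add not (c and (b implies a)), not (e implies (d and e))):
            not (e implies (d and e)): α-rule — add e, not (d and e).
            not (c and (b implies a)): β-rule — branch into not c  //  not (b implies a).
              branch 1.2.2.1 (add not c):
                not (d and e): β-rule — branch into not d  //  not e.
                  branch 1.2.2.1.1 (add not d):
                    ○ open, literals {a=false, c=false, d=false, e=true}.
                  branch 1.2.2.1.2 (add not e):
                    × closes — contains both e and not e.
              branch 1.2.2.2 (add not (b implies a)):
                not (b implies a): α-rule — add b, not a.
                not (d and e): β-rule — branch into not d  //  not e.
                  branch 1.2.2.2.1 (add not d):
                    ○ open, literals {a=false, b=true, d=false, e=true}.
                  branch 1.2.2.2.2 (add not e):
                    × closes — contains both e and not e.
  branch 2 (add not c):
    ○ open, literals {c=false}.
4 branches closed, 6 open.
Each open branch fixes some atoms; the unmentioned ones are free. Counting distinct full assignments: branch {b=false, e=true} (a, c, d) contributes 8 new; branch {a=false, b=false, c=true, e=false} (d) contributes 2 new; branch {a=false, b=false, c=true, d=true, e=true} (none free) contributes 0 new; branch {a=false, c=false, d=false, e=true} (b) contributes 1 new; branch {a=false, b=true, d=false, e=true} (c) contributes 1 new; branch {c=false} (a, b, d, e) contributes 11 new. Total: 23.

23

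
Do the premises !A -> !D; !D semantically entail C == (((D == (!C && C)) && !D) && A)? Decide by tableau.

No

Initial set: {T (!A -> !D); T !D; F (C == (((D == (!C && C)) && !D) && A))}.
T (!A -> !D): β-rule — branch into F !A  //  T !D.
  branch 1 (add F !A):
    F (C == (((D == (!C && C)) && !D) && A)): β-rule — branch into T C, F (((D == (!C && C)) && !D) && A)  //  F C, T (((D == (!C && C)) && !D) && A).
      branch 1.1 (add T C, F (((D == (!C && C)) && !D) && A)):
        F (((D == (!C && C)) && !D) && A): β-rule — branch into F ((D == (!C && C)) && !D)  //  F A.
          branch 1.1.1 (add F ((D == (!C && C)) && !D)):
            F ((D == (!C && C)) && !D): β-rule — branch into F (D == (!C && C))  //  F !D.
              branch 1.1.1.1 (add F (D == (!C && C))):
                F (D == (!C && C)): β-rule — branch into T D, F (!C && C)  //  F D, T (!C && C).
                  branch 1.1.1.1.1 (add T D, F (!C && C)):
                    × closes — contains both D and !D.
                  branch 1.1.1.1.2 (add F D, T (!C && C)):
                    T (!C && C): α-rule — add T !C, T C.
                    × closes — contains both C and !C.
              branch 1.1.1.2 (add F !D):
                × closes — contains both D and !D.
          branch 1.1.2 (add F A):
            × closes — contains both A and !A.
      branch 1.2 (add F C, T (((D == (!C && C)) && !D) && A)):
        T (((D == (!C && C)) && !D) && A): α-rule — add T ((D == (!C && C)) && !D), T A.
        T ((D == (!C && C)) && !D): α-rule — add T (D == (!C && C)), T !D.
        T (D == (!C && C)): β-rule — branch into T D, T (!C && C)  //  F D, F (!C && C).
          branch 1.2.1 (add T D, T (!C && C)):
            × closes — contains both D and !D.
          branch 1.2.2 (add F D, F (!C && C)):
            F (!C && C): β-rule — branch into F !C  //  F C.
              branch 1.2.2.1 (add F !C):
                × closes — contains both C and !C.
              branch 1.2.2.2 (add F C):
                ○ open, literals {A=T, C=F, D=F}.
  branch 2 (add T !D):
    F (C == (((D == (!C && C)) && !D) && A)): β-rule — branch into T C, F (((D == (!C && C)) && !D) && A)  //  F C, T (((D == (!C && C)) && !D) && A).
      branch 2.1 (add T C, F (((D == (!C && C)) && !D) && A)):
        F (((D == (!C && C)) && !D) && A): β-rule — branch into F ((D == (!C && C)) && !D)  //  F A.
          branch 2.1.1 (add F ((D == (!C && C)) && !D)):
            F ((D == (!C && C)) && !D): β-rule — branch into F (D == (!C && C))  //  F !D.
              branch 2.1.1.1 (add F (D == (!C && C))):
                F (D == (!C && C)): β-rule — branch into T D, F (!C && C)  //  F D, T (!C && C).
                  branch 2.1.1.1.1 (add T D, F (!C && C)):
                    × closes — contains both D and !D.
                  branch 2.1.1.1.2 (add F D, T (!C && C)):
                    T (!C && C): α-rule — add T !C, T C.
                    × closes — contains both C and !C.
              branch 2.1.1.2 (add F !D):
                × closes — contains both D and !D.
          branch 2.1.2 (add F A):
            ○ open, literals {A=F, C=T, D=F}.
      branch 2.2 (add F C, T (((D == (!C && C)) && !D) && A)):
        T (((D == (!C && C)) && !D) && A): α-rule — add T ((D == (!C && C)) && !D), T A.
        T ((D == (!C && C)) && !D): α-rule — add T (D == (!C && C)), T !D.
        T (D == (!C && C)): β-rule — branch into T D, T (!C && C)  //  F D, F (!C && C).
          branch 2.2.1 (add T D, T (!C && C)):
            × closes — contains both D and !D.
          branch 2.2.2 (add F D, F (!C && C)):
            F (!C && C): β-rule — branch into F !C  //  F C.
              branch 2.2.2.1 (add F !C):
                × closes — contains both C and !C.
              branch 2.2.2.2 (add F C):
                ○ open, literals {A=T, C=F, D=F}.
11 branches closed, 3 open.
An open branch gives a countermodel: A=T, C=F, D=F (unmentioned atoms arbitrary); the premises hold there but the conclusion fails.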